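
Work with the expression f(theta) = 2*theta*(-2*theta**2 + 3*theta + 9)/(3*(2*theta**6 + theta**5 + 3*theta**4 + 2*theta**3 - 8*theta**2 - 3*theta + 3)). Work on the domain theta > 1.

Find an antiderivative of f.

An antiderivative is F(theta) = 5*log(theta - 1)/12 - 160*log(theta - 1/2)/351 - 29*log(theta + 1)/108 + 2*log(theta**2 + 3)/13 - 3*sqrt(3)*atan(sqrt(3)*theta/3)/26 + 1/(9*theta + 9).

The denominator factors as 3*(theta - 1)*(theta + 1)**2*(2*theta - 1)*(theta**2 + 3); partial fractions split f into directly integrable pieces: (8*theta - 9)/(26*(theta**2 + 3)) - 320/(351*(2*theta - 1)) - 29/(108*(theta + 1)) - 1/(9*(theta + 1)**2) + 5/(12*(theta - 1)).
Check: d/dtheta[5*log(theta - 1)/12 - 160*log(theta - 1/2)/351 - 29*log(theta + 1)/108 + 2*log(theta**2 + 3)/13 - 3*sqrt(3)*atan(sqrt(3)*theta/3)/26 + 1/(9*theta + 9)] = (-4*theta**3 + 6*theta**2 + 18*theta)/(6*theta**6 + 3*theta**5 + 9*theta**4 + 6*theta**3 - 24*theta**2 - 9*theta + 9), which equals f(theta).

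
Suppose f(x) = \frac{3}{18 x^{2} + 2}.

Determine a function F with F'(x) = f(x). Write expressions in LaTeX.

An antiderivative is F(x) = \frac{\operatorname{atan}{\left(3 x \right)}}{2}.

Differentiate the proposed F(x) back; it has to land on f(x) exactly.
Check: d/dx[\frac{\operatorname{atan}{\left(3 x \right)}}{2}] = \frac{3}{18 x^{2} + 2} = f(x).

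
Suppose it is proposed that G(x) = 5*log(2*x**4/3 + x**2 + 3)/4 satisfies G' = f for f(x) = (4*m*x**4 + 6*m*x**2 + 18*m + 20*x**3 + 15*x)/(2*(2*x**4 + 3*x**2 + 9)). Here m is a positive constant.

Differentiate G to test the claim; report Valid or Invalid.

Invalid: d/dx[G] - f = -m, which is not 0.

d/dx[G] = (20*x**3 + 15*x)/(4*x**4 + 6*x**2 + 18)
d/dx[G] - f(x) = -m != 0.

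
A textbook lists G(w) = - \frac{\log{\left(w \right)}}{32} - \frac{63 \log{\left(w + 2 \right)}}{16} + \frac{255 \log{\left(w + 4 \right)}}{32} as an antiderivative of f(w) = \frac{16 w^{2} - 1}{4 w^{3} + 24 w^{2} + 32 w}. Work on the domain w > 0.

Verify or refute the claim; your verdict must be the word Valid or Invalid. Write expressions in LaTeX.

d/dw[G] = \frac{16 w^{2} - 1}{4 w^{3} + 24 w^{2} + 32 w}
This equals f(w) exactly, so the claim holds.

Valid - differentiating G returns exactly f.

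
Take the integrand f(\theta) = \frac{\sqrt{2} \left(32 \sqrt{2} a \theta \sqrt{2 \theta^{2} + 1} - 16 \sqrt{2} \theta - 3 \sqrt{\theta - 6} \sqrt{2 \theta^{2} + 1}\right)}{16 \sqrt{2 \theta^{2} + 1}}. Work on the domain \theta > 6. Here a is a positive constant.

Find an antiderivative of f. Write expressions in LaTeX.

Differentiate the proposed F(\theta) back; it has to land on f(\theta) exactly.
Check: d/d\theta[2 a \theta^{2} - \frac{\left(\frac{\theta}{2} - 3\right)^{\frac{3}{2}}}{2} - \sqrt{2 \theta^{2} + 1}] = \frac{\sqrt{2} \left(32 \sqrt{2} a \theta \sqrt{2 \theta^{2} + 1} - 16 \sqrt{2} \theta - 3 \sqrt{\theta - 6} \sqrt{2 \theta^{2} + 1}\right)}{16 \sqrt{2 \theta^{2} + 1}} = f(\theta).

An antiderivative is F(\theta) = 2 a \theta^{2} - \frac{\left(\frac{\theta}{2} - 3\right)^{\frac{3}{2}}}{2} - \sqrt{2 \theta^{2} + 1}.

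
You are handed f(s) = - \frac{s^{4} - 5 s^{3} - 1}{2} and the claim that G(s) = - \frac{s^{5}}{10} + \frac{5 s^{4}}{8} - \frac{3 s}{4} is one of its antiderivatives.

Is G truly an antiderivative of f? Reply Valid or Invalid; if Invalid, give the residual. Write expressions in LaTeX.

Invalid: d/ds[G] - f = - \frac{5}{4}, which is not 0.

d/ds[G] = - \frac{s^{4}}{2} + \frac{5 s^{3}}{2} - \frac{3}{4}
d/ds[G] - f(s) = - \frac{5}{4} != 0.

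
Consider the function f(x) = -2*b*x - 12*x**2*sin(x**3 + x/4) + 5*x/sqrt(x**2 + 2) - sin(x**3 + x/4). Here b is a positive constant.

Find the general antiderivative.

F(x) = -b*x**2 + 5*sqrt(x**2 + 2) + 4*cos(x**3 + x/4) + C

Integrate term by term and add the pieces.
Check: d/dx[-b*x**2 + 5*sqrt(x**2 + 2) + 4*cos(x**3 + x/4)] = (-2*b*x*sqrt(x**2 + 2) - 12*x**2*sqrt(x**2 + 2)*sin(x**3 + x/4) + 5*x - sqrt(x**2 + 2)*sin(x**3 + x/4))/sqrt(x**2 + 2), which equals f(x).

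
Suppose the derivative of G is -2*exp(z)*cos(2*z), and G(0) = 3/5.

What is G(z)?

Whatever form G(z) takes, its d/dz must return the stated G'(z).
A general antiderivative is -4*exp(z)*sin(2*z)/5 - 2*exp(z)*cos(2*z)/5 + C.
The condition gives C = 3/5 - (-2/5) = 1.
So G(z) = -4*exp(z)*sin(2*z)/5 - 2*exp(z)*cos(2*z)/5 + 1.
Check: d/dz[-4*exp(z)*sin(2*z)/5 - 2*exp(z)*cos(2*z)/5 + 1] = -2*exp(z)*cos(2*z) = G'(z).

G(z) = -4*exp(z)*sin(2*z)/5 - 2*exp(z)*cos(2*z)/5 + 1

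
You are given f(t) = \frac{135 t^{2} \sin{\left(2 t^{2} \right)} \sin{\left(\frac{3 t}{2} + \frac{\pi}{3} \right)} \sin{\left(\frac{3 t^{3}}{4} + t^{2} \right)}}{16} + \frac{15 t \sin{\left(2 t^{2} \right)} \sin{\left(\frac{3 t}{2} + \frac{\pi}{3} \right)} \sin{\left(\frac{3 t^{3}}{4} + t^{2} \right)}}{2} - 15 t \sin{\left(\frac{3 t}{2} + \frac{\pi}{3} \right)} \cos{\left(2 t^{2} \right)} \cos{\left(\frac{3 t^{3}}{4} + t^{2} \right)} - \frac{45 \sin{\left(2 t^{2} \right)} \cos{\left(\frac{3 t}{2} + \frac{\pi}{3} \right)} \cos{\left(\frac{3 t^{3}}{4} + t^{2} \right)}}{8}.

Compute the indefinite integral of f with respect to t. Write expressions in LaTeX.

Integrate term by term and add the pieces.
Check: d/dt[- \frac{15 \sin{\left(2 t^{2} \right)} \sin{\left(\frac{3 t}{2} + \frac{\pi}{3} \right)} \cos{\left(\frac{3 t^{3}}{4} + t^{2} \right)}}{4}] = \frac{135 t^{2} \sin{\left(2 t^{2} \right)} \sin{\left(\frac{3 t}{2} + \frac{\pi}{3} \right)} \sin{\left(\frac{3 t^{3}}{4} + t^{2} \right)}}{16} + \frac{15 t \sin{\left(2 t^{2} \right)} \sin{\left(\frac{3 t}{2} + \frac{\pi}{3} \right)} \sin{\left(\frac{3 t^{3}}{4} + t^{2} \right)}}{2} - 15 t \sin{\left(\frac{3 t}{2} + \frac{\pi}{3} \right)} \cos{\left(2 t^{2} \right)} \cos{\left(\frac{3 t^{3}}{4} + t^{2} \right)} - \frac{45 \sin{\left(2 t^{2} \right)} \cos{\left(\frac{3 t}{2} + \frac{\pi}{3} \right)} \cos{\left(\frac{3 t^{3}}{4} + t^{2} \right)}}{8} = f(t).

F(t) = - \frac{15 \sin{\left(2 t^{2} \right)} \sin{\left(\frac{3 t}{2} + \frac{\pi}{3} \right)} \cos{\left(\frac{3 t^{3}}{4} + t^{2} \right)}}{4} + C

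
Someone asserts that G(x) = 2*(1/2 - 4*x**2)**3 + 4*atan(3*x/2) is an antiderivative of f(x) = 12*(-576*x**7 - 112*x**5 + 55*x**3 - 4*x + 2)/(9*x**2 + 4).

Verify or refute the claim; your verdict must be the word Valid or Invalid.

Valid: G'(x) = f(x).

d/dx[G] = (-6912*x**7 - 1344*x**5 + 660*x**3 - 48*x + 24)/(9*x**2 + 4)
This equals f(x) exactly, so the claim holds.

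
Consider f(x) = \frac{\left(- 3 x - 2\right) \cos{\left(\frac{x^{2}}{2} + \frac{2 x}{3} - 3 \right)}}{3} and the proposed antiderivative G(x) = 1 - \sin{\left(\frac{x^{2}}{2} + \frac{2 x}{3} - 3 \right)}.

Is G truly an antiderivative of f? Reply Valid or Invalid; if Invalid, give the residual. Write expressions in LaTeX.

d/dx[G] = - x \cos{\left(\frac{x^{2}}{2} + \frac{2 x}{3} - 3 \right)} - \frac{2 \cos{\left(\frac{x^{2}}{2} + \frac{2 x}{3} - 3 \right)}}{3}
This equals f(x) exactly, so the claim holds.

Valid: G'(x) = f(x).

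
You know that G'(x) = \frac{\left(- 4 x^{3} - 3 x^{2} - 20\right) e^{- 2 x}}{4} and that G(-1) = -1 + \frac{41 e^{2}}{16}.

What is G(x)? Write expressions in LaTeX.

Recognize the product-rule pattern: G'(x) = u'v + uv' with u = \frac{x^{3}}{2} + \frac{9 x^{2}}{8} + \frac{9 x}{8} + \frac{49}{16}, v = e^{- 2 x}, so integration by parts undoes it.
A general antiderivative is \frac{\left(8 x^{3} + 18 x^{2} + 18 x + 49\right) e^{- 2 x}}{16} + C.
The condition gives C = -1 + \frac{41 e^{2}}{16} - (\frac{41 e^{2}}{16}) = -1.
So G(x) = \frac{\left(8 x^{3} + 18 x^{2} + 18 x - 16 e^{2 x} + 49\right) e^{- 2 x}}{16}.
Check: d/dx[\frac{\left(8 x^{3} + 18 x^{2} + 18 x - 16 e^{2 x} + 49\right) e^{- 2 x}}{16}] = \frac{\left(- 4 x^{3} - 3 x^{2} - 20\right) e^{- 2 x}}{4} = G'(x).

G(x) = \frac{\left(8 x^{3} + 18 x^{2} + 18 x - 16 e^{2 x} + 49\right) e^{- 2 x}}{16}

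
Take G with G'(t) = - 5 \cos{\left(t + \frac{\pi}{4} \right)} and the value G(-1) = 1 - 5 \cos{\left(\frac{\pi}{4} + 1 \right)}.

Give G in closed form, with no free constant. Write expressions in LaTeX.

Differentiate the proposed G(t) back; it has to land on the given G'(t).
A general antiderivative is - 5 \sin{\left(t + \frac{\pi}{4} \right)} + C.
The condition gives C = 1 - 5 \cos{\left(\frac{\pi}{4} + 1 \right)} - (- 5 \cos{\left(\frac{\pi}{4} + 1 \right)}) = 1.
So G(t) = 1 - 5 \sin{\left(t + \frac{\pi}{4} \right)}.
Check: d/dt[1 - 5 \sin{\left(t + \frac{\pi}{4} \right)}] = - 5 \cos{\left(t + \frac{\pi}{4} \right)} = G'(t).

G(t) = 1 - 5 \sin{\left(t + \frac{\pi}{4} \right)}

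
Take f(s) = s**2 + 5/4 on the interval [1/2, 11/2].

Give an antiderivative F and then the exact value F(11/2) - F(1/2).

A first test for any F(s): its s-derivative must equal f(s) identically.
F(s) = s**3/3 + 5*s/4 is an antiderivative of f.
Check: d/ds[s**3/3 + 5*s/4] = s**2 + 5/4 = f(s).
F(11/2) = 187/3; F(1/2) = 2/3.
Integral = F(11/2) - F(1/2) = 185/3.

Antiderivative: F(s) = s**3/3 + 5*s/4; value = 185/3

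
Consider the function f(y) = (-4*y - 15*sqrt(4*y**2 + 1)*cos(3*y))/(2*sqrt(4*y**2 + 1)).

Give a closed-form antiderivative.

An antiderivative is F(y) = -sqrt(4*y**2 + 1)/2 - 5*sin(3*y)/2.

For F(y) to be correct the identity F'(y) - f(y) = 0 must hold.
Check: d/dy[-sqrt(4*y**2 + 1)/2 - 5*sin(3*y)/2] = (-4*y - 15*sqrt(4*y**2 + 1)*cos(3*y))/(2*sqrt(4*y**2 + 1)) = f(y).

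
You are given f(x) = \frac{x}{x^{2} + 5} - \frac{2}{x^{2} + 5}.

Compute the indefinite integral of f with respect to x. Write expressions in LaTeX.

F(x) = \frac{5 \log{\left(x^{2} + 5 \right)} - 4 \sqrt{5} \operatorname{atan}{\left(\frac{\sqrt{5} x}{5} \right)}}{10} + C

The integrand splits into summands that can be handled one at a time.
Check: d/dx[\frac{5 \log{\left(x^{2} + 5 \right)} - 4 \sqrt{5} \operatorname{atan}{\left(\frac{\sqrt{5} x}{5} \right)}}{10}] = \frac{x - 2}{x^{2} + 5}, which equals f(x).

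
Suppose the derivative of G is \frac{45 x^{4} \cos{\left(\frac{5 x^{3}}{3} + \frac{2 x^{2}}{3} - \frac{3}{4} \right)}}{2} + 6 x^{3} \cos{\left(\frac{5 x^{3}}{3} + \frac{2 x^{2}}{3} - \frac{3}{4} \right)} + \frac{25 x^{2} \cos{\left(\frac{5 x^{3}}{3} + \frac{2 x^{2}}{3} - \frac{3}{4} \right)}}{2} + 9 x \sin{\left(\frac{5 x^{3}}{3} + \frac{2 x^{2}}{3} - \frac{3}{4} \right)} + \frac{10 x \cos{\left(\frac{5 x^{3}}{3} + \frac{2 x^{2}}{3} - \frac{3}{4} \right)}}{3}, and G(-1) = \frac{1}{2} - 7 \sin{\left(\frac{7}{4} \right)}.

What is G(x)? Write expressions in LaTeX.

G'(x) has the shape u'v + uv' for u = \frac{9 x^{2}}{2} + \frac{5}{2} and v = \sin{\left(\frac{5 x^{3}}{3} + \frac{2 x^{2}}{3} - \frac{3}{4} \right)} — it is the derivative of the product u*v.
A general antiderivative is - \frac{3 \left(- 3 x^{2} - \frac{5}{3}\right) \sin{\left(\frac{5 x^{3}}{3} + \frac{2 x^{2}}{3} - \frac{3}{4} \right)}}{2} + C.
The condition gives C = \frac{1}{2} - 7 \sin{\left(\frac{7}{4} \right)} - (- 7 \sin{\left(\frac{7}{4} \right)}) = \frac{1}{2}.
So G(x) = \frac{- \left(- 9 x^{2} - 5\right) \sin{\left(\frac{5 x^{3}}{3} + \frac{2 x^{2}}{3} - \frac{3}{4} \right)} + 1}{2}.
Check: d/dx[\frac{- \left(- 9 x^{2} - 5\right) \sin{\left(\frac{5 x^{3}}{3} + \frac{2 x^{2}}{3} - \frac{3}{4} \right)} + 1}{2}] = \frac{45 x^{4} \cos{\left(\frac{5 x^{3}}{3} + \frac{2 x^{2}}{3} - \frac{3}{4} \right)}}{2} + 6 x^{3} \cos{\left(\frac{5 x^{3}}{3} + \frac{2 x^{2}}{3} - \frac{3}{4} \right)} + \frac{25 x^{2} \cos{\left(\frac{5 x^{3}}{3} + \frac{2 x^{2}}{3} - \frac{3}{4} \right)}}{2} + 9 x \sin{\left(\frac{5 x^{3}}{3} + \frac{2 x^{2}}{3} - \frac{3}{4} \right)} + \frac{10 x \cos{\left(\frac{5 x^{3}}{3} + \frac{2 x^{2}}{3} - \frac{3}{4} \right)}}{3} = G'(x).

G(x) = \frac{- \left(- 9 x^{2} - 5\right) \sin{\left(\frac{5 x^{3}}{3} + \frac{2 x^{2}}{3} - \frac{3}{4} \right)} + 1}{2}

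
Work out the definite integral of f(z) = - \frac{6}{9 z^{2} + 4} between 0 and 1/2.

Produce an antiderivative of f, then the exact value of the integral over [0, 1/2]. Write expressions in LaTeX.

Any candidate F(z) must reproduce f(z) exactly when differentiated.
F(z) = - \operatorname{atan}{\left(\frac{3 z}{2} \right)} is an antiderivative of f.
Check: d/dz[- \operatorname{atan}{\left(\frac{3 z}{2} \right)}] = - \frac{6}{9 z^{2} + 4} = f(z).
F(1/2) = - \operatorname{atan}{\left(\frac{3}{4} \right)}; F(0) = 0.
Integral = F(1/2) - F(0) = - \operatorname{atan}{\left(\frac{3}{4} \right)}.

Antiderivative: F(z) = - \operatorname{atan}{\left(\frac{3 z}{2} \right)}; value = - \operatorname{atan}{\left(\frac{3}{4} \right)}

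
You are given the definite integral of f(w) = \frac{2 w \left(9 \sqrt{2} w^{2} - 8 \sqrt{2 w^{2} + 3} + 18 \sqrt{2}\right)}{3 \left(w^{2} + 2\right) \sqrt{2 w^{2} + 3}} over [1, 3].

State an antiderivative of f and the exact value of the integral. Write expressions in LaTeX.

Differentiate the proposed F(w) back; it has to land on f(w) exactly.
F(w) = 3 \sqrt{4 w^{2} + 6} - 2 \log{\left(2 w^{2} + 4 \right)} - \frac{2 \log{\left(3 w^{2} + 6 \right)}}{3} is an antiderivative of f.
Check: d/dw[3 \sqrt{4 w^{2} + 6} - 2 \log{\left(2 w^{2} + 4 \right)} - \frac{2 \log{\left(3 w^{2} + 6 \right)}}{3}] = \frac{18 \sqrt{2} w^{3} - 16 w \sqrt{2 w^{2} + 3} + 36 \sqrt{2} w}{3 w^{2} \sqrt{2 w^{2} + 3} + 6 \sqrt{2 w^{2} + 3}}, which equals f(w).
F(3) = - 2 \log{\left(22 \right)} - \frac{2 \log{\left(33 \right)}}{3} + 3 \sqrt{42}; F(1) = - 2 \log{\left(6 \right)} - \frac{2 \log{\left(9 \right)}}{3} + 3 \sqrt{10}.
Integral = F(3) - F(1) = - 3 \sqrt{10} - 2 \log{\left(22 \right)} - \frac{2 \log{\left(33 \right)}}{3} + \frac{2 \log{\left(9 \right)}}{3} + 2 \log{\left(6 \right)} + 3 \sqrt{42}.

Antiderivative: F(w) = 3 \sqrt{4 w^{2} + 6} - 2 \log{\left(2 w^{2} + 4 \right)} - \frac{2 \log{\left(3 w^{2} + 6 \right)}}{3}; value = - 3 \sqrt{10} - 2 \log{\left(22 \right)} - \frac{2 \log{\left(33 \right)}}{3} + \frac{2 \log{\left(9 \right)}}{3} + 2 \log{\left(6 \right)} + 3 \sqrt{42}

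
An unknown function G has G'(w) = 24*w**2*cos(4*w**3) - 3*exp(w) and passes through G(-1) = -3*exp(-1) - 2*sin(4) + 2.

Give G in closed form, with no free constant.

G(w) = -3*exp(w) + 2*sin(4*w**3) + 2

The integrand splits into summands that can be handled one at a time.
A general antiderivative is -3*exp(w) + 2*sin(4*w**3) + C.
The condition gives C = -3*exp(-1) - 2*sin(4) + 2 - (-3*exp(-1) - 2*sin(4)) = 2.
So G(w) = -3*exp(w) + 2*sin(4*w**3) + 2.
Check: d/dw[-3*exp(w) + 2*sin(4*w**3) + 2] = 24*w**2*cos(4*w**3) - 3*exp(w) = G'(w).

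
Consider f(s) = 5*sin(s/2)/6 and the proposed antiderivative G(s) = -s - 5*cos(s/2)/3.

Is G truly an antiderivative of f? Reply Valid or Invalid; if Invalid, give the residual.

d/ds[G] = 5*sin(s/2)/6 - 1
d/ds[G] - f(s) = -1 != 0.

Invalid: d/ds[G] - f = -1, which is not 0.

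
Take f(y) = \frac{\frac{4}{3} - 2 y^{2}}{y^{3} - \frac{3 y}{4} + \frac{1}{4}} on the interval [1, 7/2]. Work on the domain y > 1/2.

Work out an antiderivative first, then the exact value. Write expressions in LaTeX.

Factor the denominator (3 \left(y + 1\right) \left(2 y - 1\right)^{2}) and decompose: f = - \frac{92}{27 \left(2 y - 1\right)} + \frac{20}{9 \left(2 y - 1\right)^{2}} - \frac{8}{27 \left(y + 1\right)}; each piece integrates to a log, atan, or power term.
F(y) = \frac{- 92 y \log{\left(y - \frac{1}{2} \right)} - 16 y \log{\left(y + 1 \right)} + 46 \log{\left(y - \frac{1}{2} \right)} + 8 \log{\left(y + 1 \right)} - 30}{54 y - 27} is an antiderivative of f.
Check: d/dy[\frac{- 92 y \log{\left(y - \frac{1}{2} \right)} - 16 y \log{\left(y + 1 \right)} + 46 \log{\left(y - \frac{1}{2} \right)} + 8 \log{\left(y + 1 \right)} - 30}{54 y - 27}] = \frac{16 - 24 y^{2}}{12 y^{3} - 9 y + 3}, which equals f(y).
F(7/2) = - \frac{46 \log{\left(3 \right)}}{27} - \frac{8 \log{\left(\frac{9}{2} \right)}}{27} - \frac{5}{27}; F(1) = - \frac{10}{9} + \frac{38 \log{\left(2 \right)}}{27}.
Integral = F(7/2) - F(1) = - \frac{46 \log{\left(3 \right)}}{27} - \frac{38 \log{\left(2 \right)}}{27} - \frac{8 \log{\left(\frac{9}{2} \right)}}{27} + \frac{25}{27}.

Antiderivative: F(y) = \frac{- 92 y \log{\left(y - \frac{1}{2} \right)} - 16 y \log{\left(y + 1 \right)} + 46 \log{\left(y - \frac{1}{2} \right)} + 8 \log{\left(y + 1 \right)} - 30}{54 y - 27}; value = - \frac{46 \log{\left(3 \right)}}{27} - \frac{38 \log{\left(2 \right)}}{27} - \frac{8 \log{\left(\frac{9}{2} \right)}}{27} + \frac{25}{27}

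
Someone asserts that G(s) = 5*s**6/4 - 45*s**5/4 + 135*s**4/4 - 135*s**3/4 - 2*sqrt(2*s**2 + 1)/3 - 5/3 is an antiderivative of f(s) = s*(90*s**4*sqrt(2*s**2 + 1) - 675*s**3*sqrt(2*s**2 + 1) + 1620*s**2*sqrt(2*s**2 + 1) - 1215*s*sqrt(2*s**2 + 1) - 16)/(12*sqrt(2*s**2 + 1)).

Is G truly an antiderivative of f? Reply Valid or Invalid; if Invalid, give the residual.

d/ds[G] = (90*s**5*sqrt(2*s**2 + 1) - 675*s**4*sqrt(2*s**2 + 1) + 1620*s**3*sqrt(2*s**2 + 1) - 1215*s**2*sqrt(2*s**2 + 1) - 16*s)/(12*sqrt(2*s**2 + 1))
This equals f(s) exactly, so the claim holds.

Valid: G'(s) = f(s).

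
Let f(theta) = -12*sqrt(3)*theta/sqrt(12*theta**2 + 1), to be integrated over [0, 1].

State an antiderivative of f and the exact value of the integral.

Antiderivative: F(theta) = -sqrt(3)*sqrt(12*theta**2 + 1); value = -sqrt(39) + sqrt(3)

The substitution u = 4*theta**2 + 1/3 works: f is exactly (dF/du)*(du/dtheta) for that inner function.
F(theta) = -sqrt(3)*sqrt(12*theta**2 + 1) is an antiderivative of f.
Check: d/dtheta[-sqrt(3)*sqrt(12*theta**2 + 1)] = -12*sqrt(3)*theta/sqrt(12*theta**2 + 1) = f(theta).
F(1) = -sqrt(39); F(0) = -sqrt(3).
Integral = F(1) - F(0) = -sqrt(39) + sqrt(3).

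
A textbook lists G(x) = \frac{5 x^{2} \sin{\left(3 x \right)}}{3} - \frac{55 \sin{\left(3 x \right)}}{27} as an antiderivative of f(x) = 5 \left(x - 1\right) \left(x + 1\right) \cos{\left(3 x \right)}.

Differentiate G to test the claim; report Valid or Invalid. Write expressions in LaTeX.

Invalid: d/dx[G] - f = \frac{10 x \sin{\left(3 x \right)}}{3} - \frac{10 \cos{\left(3 x \right)}}{9}, which is not 0.

d/dx[G] = 5 x^{2} \cos{\left(3 x \right)} + \frac{10 x \sin{\left(3 x \right)}}{3} - \frac{55 \cos{\left(3 x \right)}}{9}
d/dx[G] - f(x) = \frac{10 x \sin{\left(3 x \right)}}{3} - \frac{10 \cos{\left(3 x \right)}}{9} != 0.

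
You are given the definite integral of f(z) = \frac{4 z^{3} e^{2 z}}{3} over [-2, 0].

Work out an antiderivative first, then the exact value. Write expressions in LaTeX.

Antiderivative: F(z) = \frac{\left(4 z^{3} - 6 z^{2} + 6 z - 3\right) e^{2 z}}{6}; value = - \frac{1}{2} + \frac{71}{6 e^{4}}

Recognize the product-rule pattern: f = u'v + uv' with u = \frac{2 z^{3}}{3} - z^{2} + z - \frac{1}{2}, v = e^{2 z}, so integration by parts undoes it.
F(z) = \frac{\left(4 z^{3} - 6 z^{2} + 6 z - 3\right) e^{2 z}}{6} is an antiderivative of f.
Check: d/dz[\frac{\left(4 z^{3} - 6 z^{2} + 6 z - 3\right) e^{2 z}}{6}] = \frac{4 z^{3} e^{2 z}}{3} = f(z).
F(0) = - \frac{1}{2}; F(-2) = - \frac{71}{6 e^{4}}.
Integral = F(0) - F(-2) = - \frac{1}{2} + \frac{71}{6 e^{4}}.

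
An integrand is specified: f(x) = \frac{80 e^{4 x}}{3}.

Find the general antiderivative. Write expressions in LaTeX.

F(x) = \frac{20 e^{4 x}}{3} + C

Check any antiderivative F(x) by computing F'(x) and comparing it with f(x).
Check: d/dx[\frac{20 e^{4 x}}{3}] = \frac{80 e^{4 x}}{3} = f(x).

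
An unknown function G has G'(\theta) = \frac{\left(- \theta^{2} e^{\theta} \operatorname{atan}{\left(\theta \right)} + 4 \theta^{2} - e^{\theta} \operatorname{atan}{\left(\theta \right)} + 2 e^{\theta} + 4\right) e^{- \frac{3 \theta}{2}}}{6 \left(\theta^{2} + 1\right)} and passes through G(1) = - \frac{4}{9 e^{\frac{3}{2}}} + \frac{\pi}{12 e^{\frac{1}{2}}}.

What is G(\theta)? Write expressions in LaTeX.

G'(\theta) has the shape u'v + uv' for u = \frac{\operatorname{atan}{\left(\theta \right)}}{3} - \frac{4 e^{- \theta}}{9} and v = e^{- \frac{\theta}{2}} — it is the derivative of the product u*v.
A general antiderivative is \frac{4 \left(\frac{\operatorname{atan}{\left(\theta \right)}}{4} - \frac{e^{- \theta}}{3}\right) e^{- \frac{\theta}{2}}}{3} + C.
The condition gives C = - \frac{4}{9 e^{\frac{3}{2}}} + \frac{\pi}{12 e^{\frac{1}{2}}} - (- \frac{4}{9 e^{\frac{3}{2}}} + \frac{\pi}{12 e^{\frac{1}{2}}}) = 0.
So G(\theta) = \frac{e^{- \frac{\theta}{2}} \operatorname{atan}{\left(\theta \right)}}{3} - \frac{4 e^{- \frac{3 \theta}{2}}}{9}.
Check: d/d\theta[\frac{e^{- \frac{\theta}{2}} \operatorname{atan}{\left(\theta \right)}}{3} - \frac{4 e^{- \frac{3 \theta}{2}}}{9}] = \frac{- \theta^{2} e^{\theta} \operatorname{atan}{\left(\theta \right)} + 4 \theta^{2} - e^{\theta} \operatorname{atan}{\left(\theta \right)} + 2 e^{\theta} + 4}{6 \theta^{2} e^{\frac{3 \theta}{2}} + 6 e^{\frac{3 \theta}{2}}}, which equals G'(\theta).

G(\theta) = \frac{e^{- \frac{\theta}{2}} \operatorname{atan}{\left(\theta \right)}}{3} - \frac{4 e^{- \frac{3 \theta}{2}}}{9}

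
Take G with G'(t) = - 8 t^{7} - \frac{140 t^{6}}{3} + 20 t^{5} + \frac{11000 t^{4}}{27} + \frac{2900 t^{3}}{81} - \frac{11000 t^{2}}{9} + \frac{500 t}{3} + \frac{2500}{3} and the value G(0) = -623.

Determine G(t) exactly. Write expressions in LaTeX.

G'(t) matches the chain-rule pattern g'(h)*h' with inner function h(t) = t^{2} + \frac{5 t}{3} - 5; substituting u = h(t) collapses the integral.
A general antiderivative is - \left(t^{2} + \frac{5 t}{3} - 5\right)^{4} + C.
The condition gives C = -623 - (-625) = 2.
So G(t) = \frac{162 - \left(3 t^{2} + 5 t - 15\right)^{4}}{81}.
Check: d/dt[\frac{162 - \left(3 t^{2} + 5 t - 15\right)^{4}}{81}] = - 8 t^{7} - \frac{140 t^{6}}{3} + 20 t^{5} + \frac{11000 t^{4}}{27} + \frac{2900 t^{3}}{81} - \frac{11000 t^{2}}{9} + \frac{500 t}{3} + \frac{2500}{3} = G'(t).

G(t) = \frac{162 - \left(3 t^{2} + 5 t - 15\right)^{4}}{81}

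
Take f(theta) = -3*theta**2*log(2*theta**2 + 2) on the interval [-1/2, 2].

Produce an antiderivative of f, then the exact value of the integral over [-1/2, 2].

Antiderivative: F(theta) = (-3*theta**3*log(2*theta**2 + 2) + 2*theta**3 - 6*theta + 6*atan(theta))/3; value = -8*log(10) - log(5/2)/8 + 5/12 + 2*atan(1/2) + 2*atan(2)

For F(theta) to be correct the identity F'(theta) - f(theta) = 0 must hold.
F(theta) = (-3*theta**3*log(2*theta**2 + 2) + 2*theta**3 - 6*theta + 6*atan(theta))/3 is an antiderivative of f.
Check: d/dtheta[(-3*theta**3*log(2*theta**2 + 2) + 2*theta**3 - 6*theta + 6*atan(theta))/3] = -3*theta**2*log(theta**2 + 1) - 3*theta**2*log(2), which equals f(theta).
F(2) = -8*log(10) + 4/3 + 2*atan(2); F(-1/2) = -2*atan(1/2) + log(5/2)/8 + 11/12.
Integral = F(2) - F(-1/2) = -8*log(10) - log(5/2)/8 + 5/12 + 2*atan(1/2) + 2*atan(2).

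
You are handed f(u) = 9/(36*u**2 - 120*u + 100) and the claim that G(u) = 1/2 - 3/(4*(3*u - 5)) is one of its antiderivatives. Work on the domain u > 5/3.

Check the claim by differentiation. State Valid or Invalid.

Valid: G'(u) = f(u).

d/du[G] = 9/(36*u**2 - 120*u + 100)
This equals f(u) exactly, so the claim holds.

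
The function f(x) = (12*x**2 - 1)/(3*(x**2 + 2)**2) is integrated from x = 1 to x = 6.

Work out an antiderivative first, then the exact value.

Antiderivative: F(x) = (23*sqrt(2)*x**2*atan(sqrt(2)*x/2) - 50*x + 46*sqrt(2)*atan(sqrt(2)*x/2))/(24*(x**2 + 2)); value = -23*sqrt(2)*atan(sqrt(2)/2)/24 + 125/342 + 23*sqrt(2)*atan(3*sqrt(2))/24

An antiderivative F(x) passes only if d/dx[F] lands on f(x) exactly.
F(x) = (23*sqrt(2)*x**2*atan(sqrt(2)*x/2) - 50*x + 46*sqrt(2)*atan(sqrt(2)*x/2))/(24*(x**2 + 2)) is an antiderivative of f.
Check: d/dx[(23*sqrt(2)*x**2*atan(sqrt(2)*x/2) - 50*x + 46*sqrt(2)*atan(sqrt(2)*x/2))/(24*(x**2 + 2))] = (12*x**2 - 1)/(3*x**4 + 12*x**2 + 12), which equals f(x).
F(6) = -25/76 + 23*sqrt(2)*atan(3*sqrt(2))/24; F(1) = -25/36 + 23*sqrt(2)*atan(sqrt(2)/2)/24.
Integral = F(6) - F(1) = -23*sqrt(2)*atan(sqrt(2)/2)/24 + 125/342 + 23*sqrt(2)*atan(3*sqrt(2))/24.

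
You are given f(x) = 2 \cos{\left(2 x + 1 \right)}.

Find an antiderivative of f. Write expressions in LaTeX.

For F(x) to be correct the identity F'(x) - f(x) = 0 must hold.
Check: d/dx[\sin{\left(2 x + 1 \right)}] = 2 \cos{\left(2 x + 1 \right)} = f(x).

An antiderivative is F(x) = \sin{\left(2 x + 1 \right)}.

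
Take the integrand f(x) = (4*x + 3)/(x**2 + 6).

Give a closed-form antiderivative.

An antiderivative is F(x) = 2*log(x**2 + 6) + sqrt(6)*atan(sqrt(6)*x/6)/2.

A candidate is checked by its d/dx: the result must match f(x).
Check: d/dx[2*log(x**2 + 6) + sqrt(6)*atan(sqrt(6)*x/6)/2] = (4*x + 3)/(x**2 + 6) = f(x).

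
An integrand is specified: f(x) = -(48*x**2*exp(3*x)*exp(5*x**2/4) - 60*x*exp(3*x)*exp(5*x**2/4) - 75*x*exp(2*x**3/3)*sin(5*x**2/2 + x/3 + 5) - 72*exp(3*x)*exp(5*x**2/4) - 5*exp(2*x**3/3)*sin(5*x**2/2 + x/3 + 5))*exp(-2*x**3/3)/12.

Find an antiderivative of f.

An antiderivative is F(x) = 2*exp(-2*x**3/3 + 5*x**2/4 + 3*x) - 5*cos(5*x**2/2 + x/3 + 5)/4.

For F(x) to be correct the identity F'(x) - f(x) = 0 must hold.
Check: d/dx[2*exp(-2*x**3/3 + 5*x**2/4 + 3*x) - 5*cos(5*x**2/2 + x/3 + 5)/4] = -4*x**2*exp(3*x)*exp(5*x**2/4)*exp(-2*x**3/3) + 5*x*exp(3*x)*exp(5*x**2/4)*exp(-2*x**3/3) + 25*x*sin(5*x**2/2 + x/3 + 5)/4 + 6*exp(3*x)*exp(5*x**2/4)*exp(-2*x**3/3) + 5*sin(5*x**2/2 + x/3 + 5)/12, which equals f(x).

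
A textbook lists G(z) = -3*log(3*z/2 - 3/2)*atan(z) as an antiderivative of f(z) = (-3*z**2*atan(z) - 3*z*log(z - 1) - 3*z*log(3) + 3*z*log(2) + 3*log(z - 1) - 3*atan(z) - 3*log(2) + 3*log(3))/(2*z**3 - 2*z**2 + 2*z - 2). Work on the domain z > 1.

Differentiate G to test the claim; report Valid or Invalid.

Invalid: d/dz[G] - f = (-3*z**2*atan(z) - 3*z*log(z - 1) - 3*z*log(3) + 3*z*log(2) + 3*log(z - 1) - 3*atan(z) - 3*log(2) + 3*log(3))/(2*z**3 - 2*z**2 + 2*z - 2), which is not 0.

d/dz[G] = (-3*z**2*atan(z) - 3*z*log(z - 1) - 3*z*log(3) + 3*z*log(2) + 3*log(z - 1) - 3*atan(z) - 3*log(2) + 3*log(3))/(z**3 - z**2 + z - 1)
d/dz[G] - f(z) = (-3*z**2*atan(z) - 3*z*log(z - 1) - 3*z*log(3) + 3*z*log(2) + 3*log(z - 1) - 3*atan(z) - 3*log(2) + 3*log(3))/(2*z**3 - 2*z**2 + 2*z - 2) != 0.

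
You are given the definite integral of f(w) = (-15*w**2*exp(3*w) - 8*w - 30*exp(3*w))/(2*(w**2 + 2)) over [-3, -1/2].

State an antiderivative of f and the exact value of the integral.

Any candidate F(w) must reproduce f(w) exactly when differentiated.
F(w) = -5*exp(3*w)/2 - 2*log(w**2/2 + 1) is an antiderivative of f.
Check: d/dw[-5*exp(3*w)/2 - 2*log(w**2/2 + 1)] = (-15*w**2*exp(3*w) - 8*w - 30*exp(3*w))/(2*w**2 + 4), which equals f(w).
F(-1/2) = -5*exp(-3/2)/2 - 2*log(9/8); F(-3) = -2*log(11/2) - 5*exp(-9)/2.
Integral = F(-1/2) - F(-3) = -5*exp(-3/2)/2 - 2*log(9/8) + 5*exp(-9)/2 + 2*log(11/2).

Antiderivative: F(w) = -5*exp(3*w)/2 - 2*log(w**2/2 + 1); value = -5*exp(-3/2)/2 - 2*log(9/8) + 5*exp(-9)/2 + 2*log(11/2)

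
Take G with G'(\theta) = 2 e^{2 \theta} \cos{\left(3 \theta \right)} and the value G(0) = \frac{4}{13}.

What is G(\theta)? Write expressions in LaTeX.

Check a candidate G(\theta) by differentiating: d/d\theta[G] must match the given G'(\theta).
A general antiderivative is \frac{6 e^{2 \theta} \sin{\left(3 \theta \right)}}{13} + \frac{4 e^{2 \theta} \cos{\left(3 \theta \right)}}{13} + C.
The condition gives C = \frac{4}{13} - (\frac{4}{13}) = 0.
So G(\theta) = \frac{6 e^{2 \theta} \sin{\left(3 \theta \right)}}{13} + \frac{4 e^{2 \theta} \cos{\left(3 \theta \right)}}{13}.
Check: d/d\theta[\frac{6 e^{2 \theta} \sin{\left(3 \theta \right)}}{13} + \frac{4 e^{2 \theta} \cos{\left(3 \theta \right)}}{13}] = 2 e^{2 \theta} \cos{\left(3 \theta \right)} = G'(\theta).

G(\theta) = \frac{6 e^{2 \theta} \sin{\left(3 \theta \right)}}{13} + \frac{4 e^{2 \theta} \cos{\left(3 \theta \right)}}{13}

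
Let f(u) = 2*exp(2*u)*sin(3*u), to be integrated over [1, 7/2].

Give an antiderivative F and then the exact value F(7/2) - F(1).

Differentiate the proposed F(u) back; it has to land on f(u) exactly.
F(u) = 2*(2*sin(3*u) - 3*cos(3*u))*exp(2*u)/13 is an antiderivative of f.
Check: d/du[2*(2*sin(3*u) - 3*cos(3*u))*exp(2*u)/13] = 2*exp(2*u)*sin(3*u) = f(u).
F(7/2) = 4*exp(7)*sin(21/2)/13 - 6*exp(7)*cos(21/2)/13; F(1) = 4*exp(2)*sin(3)/13 - 6*exp(2)*cos(3)/13.
Integral = F(7/2) - F(1) = 4*exp(7)*sin(21/2)/13 + 6*exp(2)*cos(3)/13 - 4*exp(2)*sin(3)/13 - 6*exp(7)*cos(21/2)/13.

Antiderivative: F(u) = 2*(2*sin(3*u) - 3*cos(3*u))*exp(2*u)/13; value = 4*exp(7)*sin(21/2)/13 + 6*exp(2)*cos(3)/13 - 4*exp(2)*sin(3)/13 - 6*exp(7)*cos(21/2)/13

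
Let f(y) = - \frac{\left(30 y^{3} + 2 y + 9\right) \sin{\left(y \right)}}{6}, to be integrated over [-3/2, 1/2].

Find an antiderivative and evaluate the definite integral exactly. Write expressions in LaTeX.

Antiderivative: F(y) = 5 y^{3} \cos{\left(y \right)} - 15 y^{2} \sin{\left(y \right)} - \frac{89 y \cos{\left(y \right)}}{3} + \frac{89 \sin{\left(y \right)}}{3} + \frac{3 \cos{\left(y \right)}}{2}; value = - \frac{305 \cos{\left(\frac{1}{2} \right)}}{24} - \frac{49 \sin{\left(\frac{3}{2} \right)}}{12} - \frac{233 \cos{\left(\frac{3}{2} \right)}}{8} + \frac{311 \sin{\left(\frac{1}{2} \right)}}{12}

A first test for any F(y): its y-derivative must equal f(y) identically.
F(y) = 5 y^{3} \cos{\left(y \right)} - 15 y^{2} \sin{\left(y \right)} - \frac{89 y \cos{\left(y \right)}}{3} + \frac{89 \sin{\left(y \right)}}{3} + \frac{3 \cos{\left(y \right)}}{2} is an antiderivative of f.
Check: d/dy[5 y^{3} \cos{\left(y \right)} - 15 y^{2} \sin{\left(y \right)} - \frac{89 y \cos{\left(y \right)}}{3} + \frac{89 \sin{\left(y \right)}}{3} + \frac{3 \cos{\left(y \right)}}{2}] = - 5 y^{3} \sin{\left(y \right)} - \frac{y \sin{\left(y \right)}}{3} - \frac{3 \sin{\left(y \right)}}{2}, which equals f(y).
F(1/2) = - \frac{305 \cos{\left(\frac{1}{2} \right)}}{24} + \frac{311 \sin{\left(\frac{1}{2} \right)}}{12}; F(-3/2) = \frac{233 \cos{\left(\frac{3}{2} \right)}}{8} + \frac{49 \sin{\left(\frac{3}{2} \right)}}{12}.
Integral = F(1/2) - F(-3/2) = - \frac{305 \cos{\left(\frac{1}{2} \right)}}{24} - \frac{49 \sin{\left(\frac{3}{2} \right)}}{12} - \frac{233 \cos{\left(\frac{3}{2} \right)}}{8} + \frac{311 \sin{\left(\frac{1}{2} \right)}}{12}.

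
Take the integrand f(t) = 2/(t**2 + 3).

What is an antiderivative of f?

An antiderivative F(t) passes only if d/dt[F] lands on f(t) exactly.
Check: d/dt[2*sqrt(3)*atan(sqrt(3)*t/3)/3] = 2/(t**2 + 3) = f(t).

An antiderivative is F(t) = 2*sqrt(3)*atan(sqrt(3)*t/3)/3.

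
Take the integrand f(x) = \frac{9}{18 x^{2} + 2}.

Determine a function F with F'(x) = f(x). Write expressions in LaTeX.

An antiderivative is F(x) = \frac{3 \operatorname{atan}{\left(3 x \right)}}{2}.

A first test for any F(x): its x-derivative must equal f(x) identically.
Check: d/dx[\frac{3 \operatorname{atan}{\left(3 x \right)}}{2}] = \frac{9}{18 x^{2} + 2} = f(x).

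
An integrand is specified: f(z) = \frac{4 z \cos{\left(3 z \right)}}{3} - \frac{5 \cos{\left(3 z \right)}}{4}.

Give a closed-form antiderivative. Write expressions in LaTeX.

Integrate term by term and add the pieces.
Check: d/dz[\frac{4 z \sin{\left(3 z \right)}}{9} - \frac{5 \sin{\left(3 z \right)}}{12} + \frac{4 \cos{\left(3 z \right)}}{27}] = \frac{4 z \cos{\left(3 z \right)}}{3} - \frac{5 \cos{\left(3 z \right)}}{4} = f(z).

An antiderivative is F(z) = \frac{4 z \sin{\left(3 z \right)}}{9} - \frac{5 \sin{\left(3 z \right)}}{12} + \frac{4 \cos{\left(3 z \right)}}{27}.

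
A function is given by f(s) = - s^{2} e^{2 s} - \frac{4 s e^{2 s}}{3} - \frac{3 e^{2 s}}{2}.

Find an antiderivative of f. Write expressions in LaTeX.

Recognize the product-rule pattern: f = u'v + uv' with u = - \frac{s^{2}}{2} - \frac{s}{6} - \frac{2}{3}, v = e^{2 s}, so integration by parts undoes it.
Check: d/ds[\frac{\left(- 3 s^{2} - s - 4\right) e^{2 s}}{6}] = - s^{2} e^{2 s} - \frac{4 s e^{2 s}}{3} - \frac{3 e^{2 s}}{2} = f(s).

An antiderivative is F(s) = \frac{\left(- 3 s^{2} - s - 4\right) e^{2 s}}{6}.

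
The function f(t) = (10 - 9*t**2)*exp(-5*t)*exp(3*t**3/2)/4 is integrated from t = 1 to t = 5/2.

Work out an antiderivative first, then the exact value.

f matches the chain-rule pattern g'(h)*h' with inner function h(t) = 3*t**3/2 - 5*t; substituting u = h(t) collapses the integral.
F(t) = -exp(-5*t)*exp(3*t**3/2)/2 is an antiderivative of f.
Check: d/dt[-exp(-5*t)*exp(3*t**3/2)/2] = (-9*t**2*exp(3*t**3/2) + 10*exp(3*t**3/2))*exp(-5*t)/4, which equals f(t).
F(5/2) = -exp(175/16)/2; F(1) = -exp(-7/2)/2.
Integral = F(5/2) - F(1) = -exp(175/16)/2 + exp(-7/2)/2.

Antiderivative: F(t) = -exp(-5*t)*exp(3*t**3/2)/2; value = -exp(175/16)/2 + exp(-7/2)/2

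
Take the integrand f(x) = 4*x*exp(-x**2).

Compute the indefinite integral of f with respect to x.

f matches the chain-rule pattern g'(h)*h' with inner function h(x) = -x**2; substituting u = h(x) collapses the integral.
Check: d/dx[-2*exp(-x**2)] = 4*x*exp(-x**2) = f(x).

F(x) = -2*exp(-x**2) + C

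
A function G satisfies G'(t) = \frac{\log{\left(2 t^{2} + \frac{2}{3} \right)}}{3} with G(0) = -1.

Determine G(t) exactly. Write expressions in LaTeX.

Check a candidate G(t) by differentiating: d/dt[G] must match the given G'(t).
A general antiderivative is \frac{t \log{\left(2 t^{2} + \frac{2}{3} \right)}}{3} - \frac{2 t}{3} + \frac{2 \sqrt{3} \operatorname{atan}{\left(\sqrt{3} t \right)}}{9} + C.
The condition gives C = -1 - (0) = -1.
So G(t) = \frac{t \log{\left(t^{2} + \frac{1}{3} \right)}}{3} - \frac{2 t}{3} + \frac{t \log{\left(2 \right)}}{3} + \frac{2 \sqrt{3} \operatorname{atan}{\left(\sqrt{3} t \right)}}{9} - 1.
Check: d/dt[\frac{t \log{\left(t^{2} + \frac{1}{3} \right)}}{3} - \frac{2 t}{3} + \frac{t \log{\left(2 \right)}}{3} + \frac{2 \sqrt{3} \operatorname{atan}{\left(\sqrt{3} t \right)}}{9} - 1] = \frac{\log{\left(t^{2} + \frac{1}{3} \right)}}{3} + \frac{\log{\left(2 \right)}}{3}, which equals G'(t).

G(t) = \frac{t \log{\left(t^{2} + \frac{1}{3} \right)}}{3} - \frac{2 t}{3} + \frac{t \log{\left(2 \right)}}{3} + \frac{2 \sqrt{3} \operatorname{atan}{\left(\sqrt{3} t \right)}}{9} - 1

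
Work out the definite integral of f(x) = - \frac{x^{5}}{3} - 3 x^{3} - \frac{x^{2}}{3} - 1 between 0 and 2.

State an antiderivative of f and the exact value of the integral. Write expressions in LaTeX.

Integrate term by term and add the pieces.
F(x) = \frac{x \left(- 2 x^{5} - 27 x^{3} - 4 x^{2} - 36\right)}{36} is an antiderivative of f.
Check: d/dx[\frac{x \left(- 2 x^{5} - 27 x^{3} - 4 x^{2} - 36\right)}{36}] = - \frac{x^{5}}{3} - 3 x^{3} - \frac{x^{2}}{3} - 1 = f(x).
F(2) = - \frac{166}{9}; F(0) = 0.
Integral = F(2) - F(0) = - \frac{166}{9}.

Antiderivative: F(x) = \frac{x \left(- 2 x^{5} - 27 x^{3} - 4 x^{2} - 36\right)}{36}; value = - \frac{166}{9}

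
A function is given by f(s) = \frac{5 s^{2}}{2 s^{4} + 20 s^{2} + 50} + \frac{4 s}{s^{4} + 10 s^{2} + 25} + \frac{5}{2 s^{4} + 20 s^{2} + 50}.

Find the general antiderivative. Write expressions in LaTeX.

Integrate term by term and add the pieces.
Check: d/ds[- \frac{s}{s^{2} + 5} + \frac{3 \sqrt{5} \operatorname{atan}{\left(\frac{\sqrt{5} s}{5} \right)}}{10} - \frac{2}{s^{2} + 5}] = \frac{5 s^{2} + 8 s + 5}{2 s^{4} + 20 s^{2} + 50}, which equals f(s).

F(s) = - \frac{s}{s^{2} + 5} + \frac{3 \sqrt{5} \operatorname{atan}{\left(\frac{\sqrt{5} s}{5} \right)}}{10} - \frac{2}{s^{2} + 5} + C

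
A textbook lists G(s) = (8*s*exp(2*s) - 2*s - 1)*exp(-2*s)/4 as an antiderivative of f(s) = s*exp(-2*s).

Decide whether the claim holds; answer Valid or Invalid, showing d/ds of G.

d/ds[G] = (s + 2*exp(2*s))*exp(-2*s)
d/ds[G] - f(s) = 2 != 0.

Invalid: d/ds[G] - f = 2, which is not 0.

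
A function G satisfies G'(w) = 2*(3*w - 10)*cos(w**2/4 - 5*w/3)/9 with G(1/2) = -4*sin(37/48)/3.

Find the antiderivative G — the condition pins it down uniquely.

G(w) = 4*sin(w**2/4 - 5*w/3)/3

The substitution u = w**2/4 - 5*w/3 works: G'(w) is exactly (dG/du)*(du/dw) for that inner function.
A general antiderivative is 4*sin(w**2/4 - 5*w/3)/3 + C.
The condition gives C = -4*sin(37/48)/3 - (-4*sin(37/48)/3) = 0.
So G(w) = 4*sin(w**2/4 - 5*w/3)/3.
Check: d/dw[4*sin(w**2/4 - 5*w/3)/3] = 2*w*cos(w**2/4 - 5*w/3)/3 - 20*cos(w**2/4 - 5*w/3)/9, which equals G'(w).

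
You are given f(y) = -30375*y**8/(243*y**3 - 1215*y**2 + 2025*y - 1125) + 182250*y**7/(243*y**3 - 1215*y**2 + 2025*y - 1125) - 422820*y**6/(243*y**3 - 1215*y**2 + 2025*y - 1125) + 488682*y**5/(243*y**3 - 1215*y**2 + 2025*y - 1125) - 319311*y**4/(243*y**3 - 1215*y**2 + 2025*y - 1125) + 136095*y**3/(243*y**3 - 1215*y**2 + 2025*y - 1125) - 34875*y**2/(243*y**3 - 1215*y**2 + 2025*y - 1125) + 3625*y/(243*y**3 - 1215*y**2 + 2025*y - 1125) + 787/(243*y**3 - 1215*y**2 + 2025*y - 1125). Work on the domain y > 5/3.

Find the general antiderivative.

F(y) = y**2/3 - y - 4*(5*y**2/2 - y + 1/3)**3/3 - 3/(3*y - 5)**2 + C

Integrate term by term and add the pieces.
Check: d/dy[y**2/3 - y - 4*(5*y**2/2 - y + 1/3)**3/3 - 3/(3*y - 5)**2] = (-30375*y**8 + 182250*y**7 - 422820*y**6 + 488682*y**5 - 319311*y**4 + 136095*y**3 - 34875*y**2 + 3625*y + 787)/(243*y**3 - 1215*y**2 + 2025*y - 1125), which equals f(y).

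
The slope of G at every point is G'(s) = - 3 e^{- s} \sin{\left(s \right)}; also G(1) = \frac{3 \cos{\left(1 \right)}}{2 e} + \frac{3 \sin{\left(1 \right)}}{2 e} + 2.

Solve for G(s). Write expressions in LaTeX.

G(s) = 2 + \frac{3 e^{- s} \sin{\left(s \right)}}{2} + \frac{3 e^{- s} \cos{\left(s \right)}}{2}

A candidate passes only if d/ds[G] lands on the given G'(s) exactly.
A general antiderivative is \frac{3 e^{- s} \sin{\left(s \right)}}{2} + \frac{3 e^{- s} \cos{\left(s \right)}}{2} + C.
The condition gives C = \frac{3 \cos{\left(1 \right)}}{2 e} + \frac{3 \sin{\left(1 \right)}}{2 e} + 2 - (\frac{3 \cos{\left(1 \right)}}{2 e} + \frac{3 \sin{\left(1 \right)}}{2 e}) = 2.
So G(s) = 2 + \frac{3 e^{- s} \sin{\left(s \right)}}{2} + \frac{3 e^{- s} \cos{\left(s \right)}}{2}.
Check: d/ds[2 + \frac{3 e^{- s} \sin{\left(s \right)}}{2} + \frac{3 e^{- s} \cos{\left(s \right)}}{2}] = - 3 e^{- s} \sin{\left(s \right)} = G'(s).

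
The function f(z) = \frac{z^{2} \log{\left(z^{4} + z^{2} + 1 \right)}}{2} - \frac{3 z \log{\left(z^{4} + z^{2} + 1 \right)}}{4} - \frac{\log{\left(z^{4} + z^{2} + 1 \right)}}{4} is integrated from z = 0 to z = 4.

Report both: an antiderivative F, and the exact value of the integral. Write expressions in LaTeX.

Antiderivative: F(z) = - \frac{2 z^{3}}{9} + \frac{3 z^{2}}{4} + \frac{4 z}{3} + \left(\frac{z^{3}}{6} - \frac{3 z^{2}}{8} - \frac{z}{4}\right) \log{\left(z^{4} + z^{2} + 1 \right)} + \frac{5 \log{\left(z^{2} - z + 1 \right)}}{48} - \frac{23 \log{\left(z^{2} + z + 1 \right)}}{48} - \frac{5 \sqrt{3} \operatorname{atan}{\left(\frac{2 \sqrt{3} z}{3} - \frac{\sqrt{3}}{3} \right)}}{8} + \frac{\sqrt{3} \operatorname{atan}{\left(\frac{2 \sqrt{3} z}{3} + \frac{\sqrt{3}}{3} \right)}}{8}; value = - \frac{23 \log{\left(21 \right)}}{48} - \frac{5 \sqrt{3} \operatorname{atan}{\left(\frac{7 \sqrt{3}}{3} \right)}}{8} - \frac{\sqrt{3} \pi}{8} + \frac{5 \log{\left(13 \right)}}{48} + \frac{\sqrt{3} \operatorname{atan}{\left(3 \sqrt{3} \right)}}{8} + \frac{28}{9} + \frac{11 \log{\left(273 \right)}}{3}

Integrate term by term and add the pieces.
F(z) = - \frac{2 z^{3}}{9} + \frac{3 z^{2}}{4} + \frac{4 z}{3} + \left(\frac{z^{3}}{6} - \frac{3 z^{2}}{8} - \frac{z}{4}\right) \log{\left(z^{4} + z^{2} + 1 \right)} + \frac{5 \log{\left(z^{2} - z + 1 \right)}}{48} - \frac{23 \log{\left(z^{2} + z + 1 \right)}}{48} - \frac{5 \sqrt{3} \operatorname{atan}{\left(\frac{2 \sqrt{3} z}{3} - \frac{\sqrt{3}}{3} \right)}}{8} + \frac{\sqrt{3} \operatorname{atan}{\left(\frac{2 \sqrt{3} z}{3} + \frac{\sqrt{3}}{3} \right)}}{8} is an antiderivative of f.
Check: d/dz[- \frac{2 z^{3}}{9} + \frac{3 z^{2}}{4} + \frac{4 z}{3} + \left(\frac{z^{3}}{6} - \frac{3 z^{2}}{8} - \frac{z}{4}\right) \log{\left(z^{4} + z^{2} + 1 \right)} + \frac{5 \log{\left(z^{2} - z + 1 \right)}}{48} - \frac{23 \log{\left(z^{2} + z + 1 \right)}}{48} - \frac{5 \sqrt{3} \operatorname{atan}{\left(\frac{2 \sqrt{3} z}{3} - \frac{\sqrt{3}}{3} \right)}}{8} + \frac{\sqrt{3} \operatorname{atan}{\left(\frac{2 \sqrt{3} z}{3} + \frac{\sqrt{3}}{3} \right)}}{8}] = \frac{z^{2} \log{\left(z^{4} + z^{2} + 1 \right)}}{2} - \frac{3 z \log{\left(z^{4} + z^{2} + 1 \right)}}{4} - \frac{\log{\left(z^{4} + z^{2} + 1 \right)}}{4} = f(z).
F(4) = - \frac{23 \log{\left(21 \right)}}{48} - \frac{5 \sqrt{3} \operatorname{atan}{\left(\frac{7 \sqrt{3}}{3} \right)}}{8} + \frac{5 \log{\left(13 \right)}}{48} + \frac{\sqrt{3} \operatorname{atan}{\left(3 \sqrt{3} \right)}}{8} + \frac{28}{9} + \frac{11 \log{\left(273 \right)}}{3}; F(0) = \frac{\sqrt{3} \pi}{8}.
Integral = F(4) - F(0) = - \frac{23 \log{\left(21 \right)}}{48} - \frac{5 \sqrt{3} \operatorname{atan}{\left(\frac{7 \sqrt{3}}{3} \right)}}{8} - \frac{\sqrt{3} \pi}{8} + \frac{5 \log{\left(13 \right)}}{48} + \frac{\sqrt{3} \operatorname{atan}{\left(3 \sqrt{3} \right)}}{8} + \frac{28}{9} + \frac{11 \log{\left(273 \right)}}{3}.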